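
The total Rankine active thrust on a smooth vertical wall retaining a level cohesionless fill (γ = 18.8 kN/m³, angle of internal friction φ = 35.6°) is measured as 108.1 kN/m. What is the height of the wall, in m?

6.60 m

K_a = 0.2641. P_a = ½ K_a γ H² ⇒ H = √(2P_a/(K_a γ)).
H = √(2×108.1/(0.2641×18.8)) = 6.598 m.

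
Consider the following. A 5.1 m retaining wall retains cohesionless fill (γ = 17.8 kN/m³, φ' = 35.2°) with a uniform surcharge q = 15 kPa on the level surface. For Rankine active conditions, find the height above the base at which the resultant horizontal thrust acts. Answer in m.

K_a = 0.2687.
Triangular part P₁ = ½K_aγH² = 62.20 at H/3 = 1.700 m; rectangular part P₂ = K_a q H = 20.55 at H/2 = 2.550 m.
ȳ = (P₁·1.700 + P₂·2.550)/(P₁+P₂) = 1.911 m.

1.91 m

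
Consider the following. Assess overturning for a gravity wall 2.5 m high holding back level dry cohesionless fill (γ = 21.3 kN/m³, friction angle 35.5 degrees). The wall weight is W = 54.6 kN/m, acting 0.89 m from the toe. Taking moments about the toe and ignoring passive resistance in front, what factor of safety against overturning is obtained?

3.30

K_a = tan²(45° − 35.5°/2) = 0.2653.
P_a = ½K_aγH² = 0.5×0.2653×21.3×2.5² = 17.66 kN/m, acting at H/3 = 0.8333 m above the base.
Overturning moment M_o = P_a × H/3 = 17.66 × 0.8333 = 14.71.
Resisting moment M_r = W × 0.89 = 54.6 × 0.89 = 48.59.
FS_overturning = M_r/M_o = 48.59/14.71 = 3.303.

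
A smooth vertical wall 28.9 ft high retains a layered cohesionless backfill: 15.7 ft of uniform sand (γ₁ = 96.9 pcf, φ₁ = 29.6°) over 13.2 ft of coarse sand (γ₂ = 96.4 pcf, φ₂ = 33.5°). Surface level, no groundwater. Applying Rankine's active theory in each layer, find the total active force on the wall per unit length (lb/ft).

12300 lb/ft

K_a1 = tan²(45°−29.6°/2) = 0.3387; K_a2 = tan²(45°−33.5°/2) = 0.2887.
Layer 1: σ at base = K_a1 γ₁ h₁ = 515.3 psf; P₁ = ½×515.3×15.7 = 4045.
Layer 2: σ_v at top = γ₁h₁ = 1521; σ_h top = K_a2×1521 = 439.2; σ_h base = K_a2×(1521+96.4×13.2) = 806.6.
P₂ = ½(439.2+806.6)×13.2 = 8222. Total P_a = 4045+8222 = 12270 lb/ft.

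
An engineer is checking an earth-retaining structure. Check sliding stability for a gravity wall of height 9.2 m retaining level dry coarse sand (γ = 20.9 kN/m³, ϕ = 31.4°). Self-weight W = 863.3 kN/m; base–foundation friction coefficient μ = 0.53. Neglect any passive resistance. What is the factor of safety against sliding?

K_a = tan²(45° − 31.4°/2) = 0.3149.
P_a = ½K_aγH² = 0.5×0.3149×20.9×9.2² = 278.5 kN/m, acting at H/3 = 3.067 m above the base.
FS_sliding = μW / P_a = 0.53×863.3 / 278.5 = 1.643.

1.64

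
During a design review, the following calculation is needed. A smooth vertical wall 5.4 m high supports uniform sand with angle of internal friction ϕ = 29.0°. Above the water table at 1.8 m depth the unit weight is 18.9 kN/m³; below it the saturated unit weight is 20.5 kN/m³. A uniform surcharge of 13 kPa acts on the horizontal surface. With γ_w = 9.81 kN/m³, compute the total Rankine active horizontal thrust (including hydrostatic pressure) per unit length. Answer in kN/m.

165 kN/m

K_a = tan²(45° − φ/2) = 0.3470.
γ' = 20.5 − 9.81 = 10.69 kN/m³. h₂ = H − d_w = 3.6 m.
σ'_h: at surface K_a·q = 4.511; at WT K_a(q+γd_w) = 16.31; at base K_a(q+γd_w+γ'h₂) = 29.67 kPa.
P₁ = ½(4.511+16.31)×1.8 = 18.74; P₂ = ½(16.31+29.67)×3.6 = 82.77; P_w = ½γ_w h₂² = 63.57.
Total = 18.74+82.77+63.57 = 165.1 kN/m.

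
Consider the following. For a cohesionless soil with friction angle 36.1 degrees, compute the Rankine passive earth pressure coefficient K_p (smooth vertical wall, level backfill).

K_p = (1 + sin φ)/(1 − sin φ) = tan²(45° + 36.1°/2) = 3.869.

3.87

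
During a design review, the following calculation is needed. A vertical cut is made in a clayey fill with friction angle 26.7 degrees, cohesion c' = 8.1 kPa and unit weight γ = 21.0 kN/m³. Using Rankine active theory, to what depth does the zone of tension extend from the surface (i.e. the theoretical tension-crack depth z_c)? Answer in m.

1.25 m

K_a = tan²(45° − 26.7°/2) = 0.3800; √K_a = 0.6164.
The active pressure is zero where K_a γ z = 2c√K_a, so z_c = 2c/(γ√K_a) = 2×8.1/(21.0×0.6164) = 1.251 m.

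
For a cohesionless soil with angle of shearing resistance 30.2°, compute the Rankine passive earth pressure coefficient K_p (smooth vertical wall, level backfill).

3.02

K_p = (1 + sin φ)/(1 − sin φ) = tan²(45° + 30.2°/2) = 3.024.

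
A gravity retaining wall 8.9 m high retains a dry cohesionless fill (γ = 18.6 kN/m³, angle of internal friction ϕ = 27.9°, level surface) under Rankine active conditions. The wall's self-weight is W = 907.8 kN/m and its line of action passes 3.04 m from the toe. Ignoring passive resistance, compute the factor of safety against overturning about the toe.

K_a = tan²(45° − 27.9°/2) = 0.3625.
P_a = ½K_aγH² = 0.5×0.3625×18.6×8.9² = 267.0 kN/m, acting at H/3 = 2.967 m above the base.
Overturning moment M_o = P_a × H/3 = 267.0 × 2.967 = 792.1.
Resisting moment M_r = W × 3.04 = 907.8 × 3.04 = 2760.
FS_overturning = M_r/M_o = 2760/792.1 = 3.484.

3.48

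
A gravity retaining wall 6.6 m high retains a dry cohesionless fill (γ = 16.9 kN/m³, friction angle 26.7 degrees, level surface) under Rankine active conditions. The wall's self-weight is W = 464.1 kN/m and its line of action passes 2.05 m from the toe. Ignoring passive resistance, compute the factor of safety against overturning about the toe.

3.09

K_a = tan²(45° − 26.7°/2) = 0.3800.
P_a = ½K_aγH² = 0.5×0.3800×16.9×6.6² = 139.9 kN/m, acting at H/3 = 2.200 m above the base.
Overturning moment M_o = P_a × H/3 = 139.9 × 2.200 = 307.7.
Resisting moment M_r = W × 2.05 = 464.1 × 2.05 = 951.4.
FS_overturning = M_r/M_o = 951.4/307.7 = 3.092.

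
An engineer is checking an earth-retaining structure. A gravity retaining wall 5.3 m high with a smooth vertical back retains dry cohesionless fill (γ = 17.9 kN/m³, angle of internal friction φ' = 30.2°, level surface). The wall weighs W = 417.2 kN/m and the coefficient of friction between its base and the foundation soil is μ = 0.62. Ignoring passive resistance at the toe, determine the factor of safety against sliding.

3.11

K_a = tan²(45° − 30.2°/2) = 0.3307.
P_a = ½K_aγH² = 0.5×0.3307×17.9×5.3² = 83.13 kN/m, acting at H/3 = 1.767 m above the base.
FS_sliding = μW / P_a = 0.62×417.2 / 83.13 = 3.112.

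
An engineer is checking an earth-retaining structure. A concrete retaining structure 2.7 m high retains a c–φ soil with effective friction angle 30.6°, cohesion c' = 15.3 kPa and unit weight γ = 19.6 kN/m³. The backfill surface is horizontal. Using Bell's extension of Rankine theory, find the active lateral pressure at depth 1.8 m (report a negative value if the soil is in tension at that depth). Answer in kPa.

-5.98 kPa

K_a = (1 − sin φ)/(1 + sin φ) = 0.3253.
σ_a = K_a γ z − 2c√K_a = 0.3253×19.6×1.8 − 2×15.3×0.5704 = -5.976 kPa.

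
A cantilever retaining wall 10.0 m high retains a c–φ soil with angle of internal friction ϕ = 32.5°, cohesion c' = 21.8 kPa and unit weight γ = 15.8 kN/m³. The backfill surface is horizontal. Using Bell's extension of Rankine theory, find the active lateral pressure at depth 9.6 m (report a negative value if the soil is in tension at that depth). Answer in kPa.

21.7 kPa

K_a = (1 − sin φ)/(1 + sin φ) = 0.3010.
σ_a = K_a γ z − 2c√K_a = 0.3010×15.8×9.6 − 2×21.8×0.5486 = 21.73 kPa.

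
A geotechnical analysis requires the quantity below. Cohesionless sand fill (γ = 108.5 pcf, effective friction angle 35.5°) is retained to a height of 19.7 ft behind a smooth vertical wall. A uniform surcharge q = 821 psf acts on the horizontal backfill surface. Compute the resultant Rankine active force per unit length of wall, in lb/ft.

9870 lb/ft

K_a = tan²(45° − φ/2) = 0.2653.
Soil triangle: ½ K_a γ H² = 0.5×0.2653×108.5×19.7² = 5585 lb/ft.
Surcharge rectangle: K_a q H = 0.2653×821×19.7 = 4290 lb/ft.
Total = 5585 + 4290 = 9875 lb/ft.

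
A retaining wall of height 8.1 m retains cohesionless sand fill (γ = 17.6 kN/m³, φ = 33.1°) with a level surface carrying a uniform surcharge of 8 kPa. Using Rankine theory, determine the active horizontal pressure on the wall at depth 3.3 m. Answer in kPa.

19.4 kPa

K_a = (1 − sin φ)/(1 + sin φ) = 0.2936.
σ_v = γz + q = 17.6 × 3.3 + 8 = 66.08 kPa.
σ_h = K_a σ_v = 0.2936 × 66.08 = 19.40 kPa.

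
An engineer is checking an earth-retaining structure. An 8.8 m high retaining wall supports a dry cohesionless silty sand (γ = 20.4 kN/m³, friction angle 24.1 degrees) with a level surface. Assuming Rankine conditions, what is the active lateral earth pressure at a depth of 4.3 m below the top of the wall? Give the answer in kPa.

K_a = (1 − sin φ)/(1 + sin φ) = 0.4201.
σ_h = K_a γ z = 0.4201 × 20.4 × 4.3 = 36.85 kPa.

36.9 kPa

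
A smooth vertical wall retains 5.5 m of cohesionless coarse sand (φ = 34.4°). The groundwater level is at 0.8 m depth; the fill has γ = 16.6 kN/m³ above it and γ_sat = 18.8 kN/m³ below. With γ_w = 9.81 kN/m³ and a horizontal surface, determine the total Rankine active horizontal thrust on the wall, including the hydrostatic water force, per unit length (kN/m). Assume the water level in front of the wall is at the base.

155 kN/m

K_a = tan²(45° − φ/2) = 0.2780.
γ' = 18.8 − 9.81 = 8.990 kN/m³. Depth below WT = 4.7 m.
σ'_h at WT = K_a γ d_w = 3.692 kPa; at base = 3.692 + K_a γ' × 4.7 = 15.44 kPa.
P₁ (0–0.8 m) = ½×3.692×0.8 = 1.477. P₂ (0.8–5.5 m) = ½(3.692+15.44)×4.7 = 44.95.
P_w = ½ γ_w h₂² = 0.5×9.81×4.7² = 108.4. Total = 1.477+44.95+108.4 = 154.8 kN/m.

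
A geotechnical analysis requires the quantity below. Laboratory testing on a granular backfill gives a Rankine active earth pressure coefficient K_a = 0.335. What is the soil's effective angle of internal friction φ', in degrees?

K_a = tan²(45° − φ/2) ⇒ 45° − φ/2 = arctan(√0.335) = 30.06°.
φ = 2(45° − 30.06°) = 29.88°.

29.9°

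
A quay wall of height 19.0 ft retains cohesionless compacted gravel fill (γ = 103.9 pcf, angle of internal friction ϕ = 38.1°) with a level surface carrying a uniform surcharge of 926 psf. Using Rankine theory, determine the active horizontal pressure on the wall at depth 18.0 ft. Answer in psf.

K_a = (1 − sin φ)/(1 + sin φ) = 0.2368.
σ_v = γz + q = 103.9 × 18.0 + 926 = 2796 psf.
σ_h = K_a σ_v = 0.2368 × 2796 = 662.2 psf.

662 psf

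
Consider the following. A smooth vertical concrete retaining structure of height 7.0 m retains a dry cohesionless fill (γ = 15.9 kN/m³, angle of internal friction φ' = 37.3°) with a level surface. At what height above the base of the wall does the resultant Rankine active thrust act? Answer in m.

K_a = 0.2453.
The pressure distribution is triangular, so the resultant acts at H/3 above the base = 7.0/3 = 2.333 m.

2.33 m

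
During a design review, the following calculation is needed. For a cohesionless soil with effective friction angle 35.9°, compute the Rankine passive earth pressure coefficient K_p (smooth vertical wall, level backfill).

K_p = (1 + sin φ)/(1 − sin φ) = tan²(45° + 35.9°/2) = 3.835.

3.84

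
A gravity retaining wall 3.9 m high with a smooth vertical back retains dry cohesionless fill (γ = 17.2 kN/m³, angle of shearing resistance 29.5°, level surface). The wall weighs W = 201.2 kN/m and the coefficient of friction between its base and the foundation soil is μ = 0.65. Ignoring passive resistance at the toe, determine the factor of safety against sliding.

2.94

K_a = tan²(45° − 29.5°/2) = 0.3401.
P_a = ½K_aγH² = 0.5×0.3401×17.2×3.9² = 44.49 kN/m, acting at H/3 = 1.300 m above the base.
FS_sliding = μW / P_a = 0.65×201.2 / 44.49 = 2.940.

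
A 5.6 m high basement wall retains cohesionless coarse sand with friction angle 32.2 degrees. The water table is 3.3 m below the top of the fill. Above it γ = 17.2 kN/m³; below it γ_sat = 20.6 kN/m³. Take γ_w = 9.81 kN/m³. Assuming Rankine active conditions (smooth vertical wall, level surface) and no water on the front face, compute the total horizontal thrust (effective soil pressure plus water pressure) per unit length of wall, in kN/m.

103 kN/m

K_a = tan²(45° − φ/2) = 0.3047.
γ' = 20.6 − 9.81 = 10.79 kN/m³. Depth below WT = 2.3 m.
σ'_h at WT = K_a γ d_w = 17.30 kPa; at base = 17.30 + K_a γ' × 2.3 = 24.86 kPa.
P₁ (0–3.3 m) = ½×17.30×3.3 = 28.54. P₂ (3.3–5.6 m) = ½(17.30+24.86)×2.3 = 48.48.
P_w = ½ γ_w h₂² = 0.5×9.81×2.3² = 25.95. Total = 28.54+48.48+25.95 = 103.0 kN/m.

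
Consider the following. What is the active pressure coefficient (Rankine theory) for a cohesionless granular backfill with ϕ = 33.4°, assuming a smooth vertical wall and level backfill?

K_a = tan²(45° − φ/2) = tan²(28.30°) = 0.2899.

0.290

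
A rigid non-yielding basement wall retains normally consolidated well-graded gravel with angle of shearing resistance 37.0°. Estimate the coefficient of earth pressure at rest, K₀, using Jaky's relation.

0.398

K₀ = 1 − sin φ' = 1 − sin 37.0° = 0.3982.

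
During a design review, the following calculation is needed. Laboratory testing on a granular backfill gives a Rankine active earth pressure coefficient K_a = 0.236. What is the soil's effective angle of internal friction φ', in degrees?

38.2°

K_a = tan²(45° − φ/2) ⇒ 45° − φ/2 = arctan(√0.236) = 25.91°.
φ = 2(45° − 25.91°) = 38.18°.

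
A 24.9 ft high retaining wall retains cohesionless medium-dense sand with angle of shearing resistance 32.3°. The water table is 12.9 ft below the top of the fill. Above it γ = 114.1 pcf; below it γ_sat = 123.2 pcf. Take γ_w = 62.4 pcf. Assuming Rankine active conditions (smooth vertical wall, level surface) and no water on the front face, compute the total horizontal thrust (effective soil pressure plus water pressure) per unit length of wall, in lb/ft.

K_a = tan²(45° − φ/2) = 0.3035.
γ' = 123.2 − 62.4 = 60.80 pcf. Depth below WT = 12.0 ft.
σ'_h at WT = K_a γ d_w = 446.7 psf; at base = 446.7 + K_a γ' × 12.0 = 668.1 psf.
P₁ (0–12.9 ft) = ½×446.7×12.9 = 2881. P₂ (12.9–24.9 ft) = ½(446.7+668.1)×12.0 = 6689.
P_w = ½ γ_w h₂² = 0.5×62.4×12.0² = 4493. Total = 2881+6689+4493 = 14060 lb/ft.

14100 lb/ft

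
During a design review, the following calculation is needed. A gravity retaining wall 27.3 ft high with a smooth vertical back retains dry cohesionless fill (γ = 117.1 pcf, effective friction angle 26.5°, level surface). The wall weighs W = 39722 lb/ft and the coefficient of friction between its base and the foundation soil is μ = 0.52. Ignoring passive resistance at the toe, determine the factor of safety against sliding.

1.24

K_a = tan²(45° − 26.5°/2) = 0.3829.
P_a = ½K_aγH² = 0.5×0.3829×117.1×27.3² = 16710 lb/ft, acting at H/3 = 9.100 ft above the base.
FS_sliding = μW / P_a = 0.52×39722 / 16710 = 1.236.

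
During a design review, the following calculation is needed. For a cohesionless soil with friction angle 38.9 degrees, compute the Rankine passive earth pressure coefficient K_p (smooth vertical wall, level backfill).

4.38

K_p = (1 + sin φ)/(1 − sin φ) = tan²(45° + 38.9°/2) = 4.376.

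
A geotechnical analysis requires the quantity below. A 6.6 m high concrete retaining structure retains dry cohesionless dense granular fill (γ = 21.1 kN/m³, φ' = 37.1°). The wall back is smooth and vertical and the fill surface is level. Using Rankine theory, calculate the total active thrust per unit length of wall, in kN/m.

K_a = tan²(45° − φ/2) = 0.2475.
P_a = ½ K_a γ H² = 0.5 × 0.2475 × 21.1 × 6.6² = 113.7 kN/m.

114 kN/m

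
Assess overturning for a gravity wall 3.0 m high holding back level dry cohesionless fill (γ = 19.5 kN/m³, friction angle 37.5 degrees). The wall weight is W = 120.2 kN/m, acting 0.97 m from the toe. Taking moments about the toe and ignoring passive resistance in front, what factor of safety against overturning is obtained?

K_a = tan²(45° − 37.5°/2) = 0.2432.
P_a = ½K_aγH² = 0.5×0.2432×19.5×3.0² = 21.34 kN/m, acting at H/3 = 1.000 m above the base.
Overturning moment M_o = P_a × H/3 = 21.34 × 1.000 = 21.34.
Resisting moment M_r = W × 0.97 = 120.2 × 0.97 = 116.6.
FS_overturning = M_r/M_o = 116.6/21.34 = 5.464.

5.46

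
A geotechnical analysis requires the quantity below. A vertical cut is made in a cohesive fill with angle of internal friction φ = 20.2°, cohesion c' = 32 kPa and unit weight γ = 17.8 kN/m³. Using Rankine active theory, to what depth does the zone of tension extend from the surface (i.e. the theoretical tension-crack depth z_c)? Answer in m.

5.15 m

K_a = tan²(45° − 20.2°/2) = 0.4867; √K_a = 0.6976.
The active pressure is zero where K_a γ z = 2c√K_a, so z_c = 2c/(γ√K_a) = 2×32/(17.8×0.6976) = 5.154 m.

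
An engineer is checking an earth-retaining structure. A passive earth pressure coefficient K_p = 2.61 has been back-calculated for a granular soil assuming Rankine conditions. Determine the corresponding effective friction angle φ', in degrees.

26.5°

K_p = (1+sin φ)/(1−sin φ) ⇒ sin φ = (K_p − 1)/(K_p + 1) = 0.4460.
φ = arcsin(0.4460) = 26.49°.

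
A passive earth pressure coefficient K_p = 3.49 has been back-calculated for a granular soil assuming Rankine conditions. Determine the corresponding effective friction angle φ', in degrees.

K_p = (1+sin φ)/(1−sin φ) ⇒ sin φ = (K_p − 1)/(K_p + 1) = 0.5546.
φ = arcsin(0.5546) = 33.68°.

33.7°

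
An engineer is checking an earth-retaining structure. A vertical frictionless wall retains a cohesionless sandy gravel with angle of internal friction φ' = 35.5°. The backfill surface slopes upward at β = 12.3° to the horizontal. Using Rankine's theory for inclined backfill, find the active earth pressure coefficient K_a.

0.281

K_a = cos β · (cos β − √(cos²β − cos²φ)) / (cos β + √(cos²β − cos²φ)).
cos β = 0.9770, cos φ = 0.8141, √(cos²β − cos²φ) = 0.5402.
K_a = 0.9770 × (0.9770 − 0.5402)/(0.9770 + 0.5402) = 0.2813.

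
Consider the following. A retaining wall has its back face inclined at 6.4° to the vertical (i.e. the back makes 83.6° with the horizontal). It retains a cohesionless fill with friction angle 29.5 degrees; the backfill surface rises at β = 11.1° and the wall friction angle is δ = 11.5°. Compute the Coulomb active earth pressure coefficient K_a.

K_a = sin²(α+φ) / [sin²α · sin(α−δ) · (1 + √{sin(φ+δ)sin(φ−β) / (sin(α−δ)sin(α+β))})²].
With α = 83.6°, φ = 29.5°, δ = 11.5°, β = 11.1°: K_a = 0.4182.

0.418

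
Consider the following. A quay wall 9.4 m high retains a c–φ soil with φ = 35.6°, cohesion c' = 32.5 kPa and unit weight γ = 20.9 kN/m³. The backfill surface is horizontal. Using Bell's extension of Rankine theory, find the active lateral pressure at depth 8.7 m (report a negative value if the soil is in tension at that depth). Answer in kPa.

14.6 kPa

K_a = (1 − sin φ)/(1 + sin φ) = 0.2641.
σ_a = K_a γ z − 2c√K_a = 0.2641×20.9×8.7 − 2×32.5×0.5139 = 14.62 kPa.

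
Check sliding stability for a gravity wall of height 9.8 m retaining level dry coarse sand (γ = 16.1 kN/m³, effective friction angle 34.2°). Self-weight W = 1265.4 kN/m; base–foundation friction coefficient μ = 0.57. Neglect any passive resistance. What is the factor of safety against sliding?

3.33

K_a = tan²(45° − 34.2°/2) = 0.2803.
P_a = ½K_aγH² = 0.5×0.2803×16.1×9.8² = 216.7 kN/m, acting at H/3 = 3.267 m above the base.
FS_sliding = μW / P_a = 0.57×1265.4 / 216.7 = 3.328.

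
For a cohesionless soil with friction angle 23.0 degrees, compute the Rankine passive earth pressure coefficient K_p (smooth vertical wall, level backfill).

K_p = (1 + sin φ)/(1 − sin φ) = tan²(45° + 23.0°/2) = 2.283.

2.28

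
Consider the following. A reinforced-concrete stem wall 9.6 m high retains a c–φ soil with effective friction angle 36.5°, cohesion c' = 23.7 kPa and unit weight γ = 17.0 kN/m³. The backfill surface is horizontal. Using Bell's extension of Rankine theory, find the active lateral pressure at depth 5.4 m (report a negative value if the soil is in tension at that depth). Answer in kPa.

K_a = (1 − sin φ)/(1 + sin φ) = 0.2541.
σ_a = K_a γ z − 2c√K_a = 0.2541×17.0×5.4 − 2×23.7×0.5040 = -0.5691 kPa.

-0.569 kPa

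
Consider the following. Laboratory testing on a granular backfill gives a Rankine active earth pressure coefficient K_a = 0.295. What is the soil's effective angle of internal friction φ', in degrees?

K_a = tan²(45° − φ/2) ⇒ 45° − φ/2 = arctan(√0.295) = 28.51°.
φ = 2(45° − 28.51°) = 32.98°.

33.0°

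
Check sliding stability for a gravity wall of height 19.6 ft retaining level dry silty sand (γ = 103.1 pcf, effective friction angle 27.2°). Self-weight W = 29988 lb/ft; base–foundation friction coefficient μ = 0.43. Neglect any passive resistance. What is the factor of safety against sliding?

K_a = tan²(45° − 27.2°/2) = 0.3726.
P_a = ½K_aγH² = 0.5×0.3726×103.1×19.6² = 7379 lb/ft, acting at H/3 = 6.533 ft above the base.
FS_sliding = μW / P_a = 0.43×29988 / 7379 = 1.748.

1.75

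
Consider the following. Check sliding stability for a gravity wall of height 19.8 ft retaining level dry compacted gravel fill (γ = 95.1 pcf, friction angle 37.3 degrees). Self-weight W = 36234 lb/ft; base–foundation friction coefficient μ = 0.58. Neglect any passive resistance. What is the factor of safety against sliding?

4.60

K_a = tan²(45° − 37.3°/2) = 0.2453.
P_a = ½K_aγH² = 0.5×0.2453×95.1×19.8² = 4573 lb/ft, acting at H/3 = 6.600 ft above the base.
FS_sliding = μW / P_a = 0.58×36234 / 4573 = 4.595.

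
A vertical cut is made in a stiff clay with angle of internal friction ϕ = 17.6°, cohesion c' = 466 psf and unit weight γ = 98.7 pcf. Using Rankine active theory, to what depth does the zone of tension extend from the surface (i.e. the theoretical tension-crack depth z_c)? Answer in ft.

12.9 ft

K_a = tan²(45° − 17.6°/2) = 0.5357; √K_a = 0.7319.
The active pressure is zero where K_a γ z = 2c√K_a, so z_c = 2c/(γ√K_a) = 2×466/(98.7×0.7319) = 12.90 ft.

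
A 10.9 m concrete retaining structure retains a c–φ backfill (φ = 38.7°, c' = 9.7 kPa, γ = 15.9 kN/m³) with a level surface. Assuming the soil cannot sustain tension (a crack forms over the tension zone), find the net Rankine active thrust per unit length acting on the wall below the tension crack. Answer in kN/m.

128 kN/m

K_a = 0.2306; √K_a = 0.4802.
Tension-crack depth z_c = 2c/(γ√K_a) = 2×9.7/(15.9×0.4802) = 2.541 m.
σ_a at base = K_a γ H − 2c√K_a = 0.2306×15.9×10.9 − 2×9.7×0.4802 = 30.65 kPa.
P_a = ½ × 30.65 × (H − z_c) = 0.5×30.65×8.359 = 128.1 kN/m.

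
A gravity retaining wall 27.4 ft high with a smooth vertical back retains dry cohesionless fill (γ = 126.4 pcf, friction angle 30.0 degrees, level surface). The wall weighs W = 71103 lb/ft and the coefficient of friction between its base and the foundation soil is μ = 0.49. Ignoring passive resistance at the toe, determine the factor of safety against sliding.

2.20

K_a = tan²(45° − 30.0°/2) = 0.3333.
P_a = ½K_aγH² = 0.5×0.3333×126.4×27.4² = 15820 lb/ft, acting at H/3 = 9.133 ft above the base.
FS_sliding = μW / P_a = 0.49×71103 / 15820 = 2.203.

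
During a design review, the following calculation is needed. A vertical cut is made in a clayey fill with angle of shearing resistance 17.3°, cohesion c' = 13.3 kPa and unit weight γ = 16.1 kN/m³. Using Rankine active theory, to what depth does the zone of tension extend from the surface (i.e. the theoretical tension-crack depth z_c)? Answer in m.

K_a = tan²(45° − 17.3°/2) = 0.5416; √K_a = 0.7359.
The active pressure is zero where K_a γ z = 2c√K_a, so z_c = 2c/(γ√K_a) = 2×13.3/(16.1×0.7359) = 2.245 m.

2.25 m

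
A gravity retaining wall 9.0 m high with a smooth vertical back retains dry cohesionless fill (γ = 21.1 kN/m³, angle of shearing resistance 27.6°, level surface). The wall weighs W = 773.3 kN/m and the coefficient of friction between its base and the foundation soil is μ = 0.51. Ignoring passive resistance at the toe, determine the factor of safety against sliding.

1.26

K_a = tan²(45° − 27.6°/2) = 0.3668.
P_a = ½K_aγH² = 0.5×0.3668×21.1×9.0² = 313.4 kN/m, acting at H/3 = 3.000 m above the base.
FS_sliding = μW / P_a = 0.51×773.3 / 313.4 = 1.258.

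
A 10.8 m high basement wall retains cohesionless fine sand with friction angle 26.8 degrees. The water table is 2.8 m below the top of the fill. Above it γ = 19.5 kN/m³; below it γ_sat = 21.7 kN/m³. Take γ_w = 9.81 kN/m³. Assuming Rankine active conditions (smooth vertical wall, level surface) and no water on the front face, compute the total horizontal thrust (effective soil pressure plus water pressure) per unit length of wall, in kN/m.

K_a = tan²(45° − φ/2) = 0.3785.
γ' = 21.7 − 9.81 = 11.89 kN/m³. Depth below WT = 8.0 m.
σ'_h at WT = K_a γ d_w = 20.66 kPa; at base = 20.66 + K_a γ' × 8.0 = 56.67 kPa.
P₁ (0–2.8 m) = ½×20.66×2.8 = 28.93. P₂ (2.8–10.8 m) = ½(20.66+56.67)×8.0 = 309.3.
P_w = ½ γ_w h₂² = 0.5×9.81×8.0² = 313.9. Total = 28.93+309.3+313.9 = 652.2 kN/m.

652 kN/m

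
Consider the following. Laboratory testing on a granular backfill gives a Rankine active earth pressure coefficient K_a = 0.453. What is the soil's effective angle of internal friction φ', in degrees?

K_a = tan²(45° − φ/2) ⇒ 45° − φ/2 = arctan(√0.453) = 33.94°.
φ = 2(45° − 33.94°) = 22.11°.

22.1°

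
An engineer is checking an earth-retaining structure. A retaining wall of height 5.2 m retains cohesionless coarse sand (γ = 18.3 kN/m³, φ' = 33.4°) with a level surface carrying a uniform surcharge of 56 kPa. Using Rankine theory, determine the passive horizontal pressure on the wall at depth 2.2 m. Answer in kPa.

332 kPa

K_p = (1 + sin φ)/(1 − sin φ) = 3.449.
σ_v = γz + q = 18.3 × 2.2 + 56 = 96.26 kPa.
σ_h = K_p σ_v = 3.449 × 96.26 = 332.0 kPa.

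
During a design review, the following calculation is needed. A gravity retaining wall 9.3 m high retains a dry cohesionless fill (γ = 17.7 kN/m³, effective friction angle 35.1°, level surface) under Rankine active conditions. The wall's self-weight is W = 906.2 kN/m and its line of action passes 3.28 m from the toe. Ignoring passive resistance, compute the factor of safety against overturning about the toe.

4.64

K_a = tan²(45° − 35.1°/2) = 0.2698.
P_a = ½K_aγH² = 0.5×0.2698×17.7×9.3² = 206.5 kN/m, acting at H/3 = 3.100 m above the base.
Overturning moment M_o = P_a × H/3 = 206.5 × 3.100 = 640.3.
Resisting moment M_r = W × 3.28 = 906.2 × 3.28 = 2972.
FS_overturning = M_r/M_o = 2972/640.3 = 4.642.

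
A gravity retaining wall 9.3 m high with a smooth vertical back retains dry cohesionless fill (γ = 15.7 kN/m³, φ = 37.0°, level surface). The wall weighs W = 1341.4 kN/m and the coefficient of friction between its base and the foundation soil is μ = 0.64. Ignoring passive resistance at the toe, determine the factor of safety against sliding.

5.09

K_a = tan²(45° − 37.0°/2) = 0.2486.
P_a = ½K_aγH² = 0.5×0.2486×15.7×9.3² = 168.8 kN/m, acting at H/3 = 3.100 m above the base.
FS_sliding = μW / P_a = 0.64×1341.4 / 168.8 = 5.087.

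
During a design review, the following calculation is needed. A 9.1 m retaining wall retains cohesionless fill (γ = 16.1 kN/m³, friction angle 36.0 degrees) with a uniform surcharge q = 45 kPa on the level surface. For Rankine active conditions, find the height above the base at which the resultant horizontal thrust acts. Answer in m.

K_a = 0.2596.
Triangular part P₁ = ½K_aγH² = 173.1 at H/3 = 3.033 m; rectangular part P₂ = K_a q H = 106.3 at H/2 = 4.550 m.
ȳ = (P₁·3.033 + P₂·4.550)/(P₁+P₂) = 3.610 m.

3.61 m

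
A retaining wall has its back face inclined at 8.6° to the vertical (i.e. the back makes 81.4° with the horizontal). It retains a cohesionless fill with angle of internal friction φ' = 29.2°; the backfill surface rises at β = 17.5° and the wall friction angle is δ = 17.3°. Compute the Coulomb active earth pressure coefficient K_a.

K_a = sin²(α+φ) / [sin²α · sin(α−δ) · (1 + √{sin(φ+δ)sin(φ−β) / (sin(α−δ)sin(α+β))})²].
With α = 81.4°, φ = 29.2°, δ = 17.3°, β = 17.5°: K_a = 0.5034.

0.503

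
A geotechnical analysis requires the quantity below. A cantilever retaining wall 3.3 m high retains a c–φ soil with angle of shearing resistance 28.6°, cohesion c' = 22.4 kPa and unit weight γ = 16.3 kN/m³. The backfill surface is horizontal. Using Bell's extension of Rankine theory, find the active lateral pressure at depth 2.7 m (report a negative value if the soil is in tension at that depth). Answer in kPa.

K_a = (1 − sin φ)/(1 + sin φ) = 0.3525.
σ_a = K_a γ z − 2c√K_a = 0.3525×16.3×2.7 − 2×22.4×0.5938 = -11.08 kPa.

-11.1 kPa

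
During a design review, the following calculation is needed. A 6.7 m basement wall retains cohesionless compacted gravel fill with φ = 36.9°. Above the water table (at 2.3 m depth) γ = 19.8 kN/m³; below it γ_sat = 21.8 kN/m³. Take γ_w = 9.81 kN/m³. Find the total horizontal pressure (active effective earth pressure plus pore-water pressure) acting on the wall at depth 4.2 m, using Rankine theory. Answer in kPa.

K_a = (1 − sin φ)/(1 + sin φ) = 0.2497.
γ' = 21.8 − 9.81 = 11.99 kN/m³.
Effective vertical stress at 4.2 m: σ'_v = 19.8×2.3 + 11.99×1.90 = 68.32 kPa.
σ'_h = K_a σ'_v = 0.2497 × 68.32 = 17.06 kPa; u = γ_w × 1.90 = 18.64 kPa.
Total σ_h = 17.06 + 18.64 = 35.70 kPa.

35.7 kPa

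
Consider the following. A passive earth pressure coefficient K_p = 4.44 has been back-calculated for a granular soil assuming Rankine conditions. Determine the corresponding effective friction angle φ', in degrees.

K_p = (1+sin φ)/(1−sin φ) ⇒ sin φ = (K_p − 1)/(K_p + 1) = 0.6324.
φ = arcsin(0.6324) = 39.22°.

39.2°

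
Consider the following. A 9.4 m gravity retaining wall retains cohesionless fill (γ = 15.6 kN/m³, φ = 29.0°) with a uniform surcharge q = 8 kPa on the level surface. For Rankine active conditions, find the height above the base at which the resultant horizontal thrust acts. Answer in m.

K_a = 0.3470.
Triangular part P₁ = ½K_aγH² = 239.1 at H/3 = 3.133 m; rectangular part P₂ = K_a q H = 26.09 at H/2 = 4.700 m.
ȳ = (P₁·3.133 + P₂·4.700)/(P₁+P₂) = 3.287 m.

3.29 m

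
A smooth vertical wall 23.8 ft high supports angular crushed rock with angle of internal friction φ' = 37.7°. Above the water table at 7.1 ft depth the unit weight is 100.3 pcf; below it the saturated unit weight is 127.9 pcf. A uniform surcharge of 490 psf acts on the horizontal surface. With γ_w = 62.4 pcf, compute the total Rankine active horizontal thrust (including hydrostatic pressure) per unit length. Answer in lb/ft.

17200 lb/ft

K_a = tan²(45° − φ/2) = 0.2411.
γ' = 127.9 − 62.4 = 65.50 pcf. h₂ = H − d_w = 16.7 ft.
σ'_h: at surface K_a·q = 118.1; at WT K_a(q+γd_w) = 289.8; at base K_a(q+γd_w+γ'h₂) = 553.5 psf.
P₁ = ½(118.1+289.8)×7.1 = 1448; P₂ = ½(289.8+553.5)×16.7 = 7041; P_w = ½γ_w h₂² = 8701.
Total = 1448+7041+8701 = 17190 lb/ft.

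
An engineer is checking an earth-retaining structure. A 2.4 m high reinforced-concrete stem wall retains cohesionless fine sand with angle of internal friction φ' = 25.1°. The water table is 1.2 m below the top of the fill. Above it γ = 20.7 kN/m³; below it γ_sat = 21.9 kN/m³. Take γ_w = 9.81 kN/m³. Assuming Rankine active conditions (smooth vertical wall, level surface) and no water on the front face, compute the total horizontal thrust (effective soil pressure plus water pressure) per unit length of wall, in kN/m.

28.7 kN/m

K_a = tan²(45° − φ/2) = 0.4043.
γ' = 21.9 − 9.81 = 12.09 kN/m³. Depth below WT = 1.2 m.
σ'_h at WT = K_a γ d_w = 10.04 kPa; at base = 10.04 + K_a γ' × 1.2 = 15.91 kPa.
P₁ (0–1.2 m) = ½×10.04×1.2 = 6.026. P₂ (1.2–2.4 m) = ½(10.04+15.91)×1.2 = 15.57.
P_w = ½ γ_w h₂² = 0.5×9.81×1.2² = 7.063. Total = 6.026+15.57+7.063 = 28.66 kN/m.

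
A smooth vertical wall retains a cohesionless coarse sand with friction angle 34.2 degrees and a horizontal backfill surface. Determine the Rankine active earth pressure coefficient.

K_a = (1 − sin φ)/(1 + sin φ) = (1 − sin 34.2°)/(1 + sin 34.2°) = 0.2803.

0.280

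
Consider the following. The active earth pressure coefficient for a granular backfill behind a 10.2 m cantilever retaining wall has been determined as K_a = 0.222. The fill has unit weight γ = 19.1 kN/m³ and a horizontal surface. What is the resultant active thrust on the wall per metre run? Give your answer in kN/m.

P = ½ K_a γ H² = 0.5 × 0.222 × 19.1 × 10.2² = 220.6 kN/m.

221 kN/m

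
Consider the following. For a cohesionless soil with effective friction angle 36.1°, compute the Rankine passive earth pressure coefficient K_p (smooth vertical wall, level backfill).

K_p = (1 + sin φ)/(1 − sin φ) = tan²(45° + 36.1°/2) = 3.869.

3.87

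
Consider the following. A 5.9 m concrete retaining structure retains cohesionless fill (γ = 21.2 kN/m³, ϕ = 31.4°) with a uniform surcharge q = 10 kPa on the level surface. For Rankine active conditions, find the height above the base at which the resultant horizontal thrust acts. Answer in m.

K_a = 0.3149.
Triangular part P₁ = ½K_aγH² = 116.2 at H/3 = 1.967 m; rectangular part P₂ = K_a q H = 18.58 at H/2 = 2.950 m.
ȳ = (P₁·1.967 + P₂·2.950)/(P₁+P₂) = 2.102 m.

2.10 m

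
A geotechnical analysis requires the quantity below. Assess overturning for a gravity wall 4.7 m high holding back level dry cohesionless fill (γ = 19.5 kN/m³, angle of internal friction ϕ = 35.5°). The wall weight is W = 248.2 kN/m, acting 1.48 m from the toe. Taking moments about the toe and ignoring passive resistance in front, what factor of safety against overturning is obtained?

K_a = tan²(45° − 35.5°/2) = 0.2653.
P_a = ½K_aγH² = 0.5×0.2653×19.5×4.7² = 57.13 kN/m, acting at H/3 = 1.567 m above the base.
Overturning moment M_o = P_a × H/3 = 57.13 × 1.567 = 89.51.
Resisting moment M_r = W × 1.48 = 248.2 × 1.48 = 367.3.
FS_overturning = M_r/M_o = 367.3/89.51 = 4.104.

4.10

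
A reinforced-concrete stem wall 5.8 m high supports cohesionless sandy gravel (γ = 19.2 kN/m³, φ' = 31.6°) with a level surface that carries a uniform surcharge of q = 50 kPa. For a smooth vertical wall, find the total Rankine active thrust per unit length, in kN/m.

191 kN/m

K_a = tan²(45° − φ/2) = 0.3123.
Soil triangle: ½ K_a γ H² = 0.5×0.3123×19.2×5.8² = 100.9 kN/m.
Surcharge rectangle: K_a q H = 0.3123×50×5.8 = 90.58 kN/m.
Total = 100.9 + 90.58 = 191.5 kN/m.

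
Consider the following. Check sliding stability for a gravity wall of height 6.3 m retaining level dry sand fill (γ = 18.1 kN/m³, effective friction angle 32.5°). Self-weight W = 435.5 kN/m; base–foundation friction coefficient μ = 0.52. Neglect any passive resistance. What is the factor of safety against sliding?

K_a = tan²(45° − 32.5°/2) = 0.3010.
P_a = ½K_aγH² = 0.5×0.3010×18.1×6.3² = 108.1 kN/m, acting at H/3 = 2.100 m above the base.
FS_sliding = μW / P_a = 0.52×435.5 / 108.1 = 2.095.

2.09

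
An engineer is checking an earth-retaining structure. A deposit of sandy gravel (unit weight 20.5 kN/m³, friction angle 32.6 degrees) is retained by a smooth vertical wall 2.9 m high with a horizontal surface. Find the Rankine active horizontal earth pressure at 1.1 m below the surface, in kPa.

6.76 kPa

K_a = (1 − sin φ)/(1 + sin φ) = 0.2997.
σ_h = K_a γ z = 0.2997 × 20.5 × 1.1 = 6.759 kPa.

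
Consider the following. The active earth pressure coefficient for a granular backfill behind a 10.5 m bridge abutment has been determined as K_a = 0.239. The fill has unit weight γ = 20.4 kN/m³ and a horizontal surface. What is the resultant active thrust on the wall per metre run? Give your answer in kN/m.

269 kN/m

P = ½ K_a γ H² = 0.5 × 0.239 × 20.4 × 10.5² = 268.8 kN/m.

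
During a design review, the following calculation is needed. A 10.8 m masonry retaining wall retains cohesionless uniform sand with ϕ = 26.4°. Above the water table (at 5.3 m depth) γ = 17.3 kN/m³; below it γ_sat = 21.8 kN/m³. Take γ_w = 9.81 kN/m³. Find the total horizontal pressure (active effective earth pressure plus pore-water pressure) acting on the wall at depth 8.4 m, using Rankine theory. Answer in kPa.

K_a = (1 − sin φ)/(1 + sin φ) = 0.3844.
γ' = 21.8 − 9.81 = 11.99 kN/m³.
Effective vertical stress at 8.4 m: σ'_v = 17.3×5.3 + 11.99×3.10 = 128.9 kPa.
σ'_h = K_a σ'_v = 0.3844 × 128.9 = 49.54 kPa; u = γ_w × 3.10 = 30.41 kPa.
Total σ_h = 49.54 + 30.41 = 79.95 kPa.

79.9 kPa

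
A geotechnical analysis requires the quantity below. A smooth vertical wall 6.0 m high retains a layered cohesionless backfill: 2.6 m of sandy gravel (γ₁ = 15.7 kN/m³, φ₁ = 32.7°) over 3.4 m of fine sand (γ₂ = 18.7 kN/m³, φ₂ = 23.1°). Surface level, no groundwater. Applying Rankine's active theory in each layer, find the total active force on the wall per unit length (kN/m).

K_a1 = tan²(45°−32.7°/2) = 0.2985; K_a2 = tan²(45°−23.1°/2) = 0.4364.
Layer 1: σ at base = K_a1 γ₁ h₁ = 12.18 kPa; P₁ = ½×12.18×2.6 = 15.84.
Layer 2: σ_v at top = γ₁h₁ = 40.82; σ_h top = K_a2×40.82 = 17.82; σ_h base = K_a2×(40.82+18.7×3.4) = 45.56.
P₂ = ½(17.82+45.56)×3.4 = 107.7. Total P_a = 15.84+107.7 = 123.6 kN/m.

124 kN/m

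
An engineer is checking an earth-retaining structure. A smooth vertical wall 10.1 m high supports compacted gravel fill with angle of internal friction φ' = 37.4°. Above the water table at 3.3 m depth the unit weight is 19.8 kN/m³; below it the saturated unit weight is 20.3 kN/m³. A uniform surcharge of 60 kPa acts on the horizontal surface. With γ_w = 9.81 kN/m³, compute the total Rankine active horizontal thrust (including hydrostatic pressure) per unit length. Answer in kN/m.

569 kN/m

K_a = tan²(45° − φ/2) = 0.2443.
γ' = 20.3 − 9.81 = 10.49 kN/m³. h₂ = H − d_w = 6.8 m.
σ'_h: at surface K_a·q = 14.66; at WT K_a(q+γd_w) = 30.62; at base K_a(q+γd_w+γ'h₂) = 48.04 kPa.
P₁ = ½(14.66+30.62)×3.3 = 74.70; P₂ = ½(30.62+48.04)×6.8 = 267.4; P_w = ½γ_w h₂² = 226.8.
Total = 74.70+267.4+226.8 = 568.9 kN/m.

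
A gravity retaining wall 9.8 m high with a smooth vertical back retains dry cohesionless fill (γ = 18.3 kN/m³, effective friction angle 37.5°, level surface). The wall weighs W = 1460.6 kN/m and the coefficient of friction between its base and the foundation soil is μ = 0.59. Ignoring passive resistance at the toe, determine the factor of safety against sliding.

4.03

K_a = tan²(45° − 37.5°/2) = 0.2432.
P_a = ½K_aγH² = 0.5×0.2432×18.3×9.8² = 213.7 kN/m, acting at H/3 = 3.267 m above the base.
FS_sliding = μW / P_a = 0.59×1460.6 / 213.7 = 4.032.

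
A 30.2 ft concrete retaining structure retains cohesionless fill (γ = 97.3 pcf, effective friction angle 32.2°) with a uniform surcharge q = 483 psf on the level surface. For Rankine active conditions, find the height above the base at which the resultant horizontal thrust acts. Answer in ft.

K_a = 0.3047.
Triangular part P₁ = ½K_aγH² = 13520 at H/3 = 10.07 ft; rectangular part P₂ = K_a q H = 4445 at H/2 = 15.10 ft.
ȳ = (P₁·10.07 + P₂·15.10)/(P₁+P₂) = 11.31 ft.

11.3 ft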